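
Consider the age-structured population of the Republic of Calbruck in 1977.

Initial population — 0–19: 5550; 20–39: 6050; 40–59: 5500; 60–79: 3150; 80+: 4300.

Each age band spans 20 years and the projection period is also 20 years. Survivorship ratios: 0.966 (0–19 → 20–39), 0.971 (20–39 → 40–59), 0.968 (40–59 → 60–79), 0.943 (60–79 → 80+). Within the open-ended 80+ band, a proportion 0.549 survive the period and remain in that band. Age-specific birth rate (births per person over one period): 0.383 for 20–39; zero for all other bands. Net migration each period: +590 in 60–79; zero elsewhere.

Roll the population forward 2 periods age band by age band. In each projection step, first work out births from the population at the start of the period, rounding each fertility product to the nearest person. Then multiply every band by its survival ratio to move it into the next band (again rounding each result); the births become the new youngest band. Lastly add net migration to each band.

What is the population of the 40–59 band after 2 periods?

Period 1.
Births: 6050 * 0.383 = 2317
20–39: 5550 * 0.966 = 5361
40–59: 6050 * 0.971 = 5875
60–79: 5500 * 0.968 = 5324
80+: 3150 * 0.943 + 4300 * 0.549 = 2970 + 2361 = 5331
Net migration: 60–79 + 590 → 5914
Giving 2317 / 5361 / 5875 / 5914 / 5331.
Period 2.
Births: 5361 * 0.383 = 2053
20–39: 2317 * 0.966 = 2238
40–59: 5361 * 0.971 = 5206
60–79: 5875 * 0.968 = 5687
80+: 5914 * 0.943 + 5331 * 0.549 = 5577 + 2927 = 8504
Net migration: 60–79 + 590 → 6277
Giving 2053 / 2238 / 5206 / 6277 / 8504.

5206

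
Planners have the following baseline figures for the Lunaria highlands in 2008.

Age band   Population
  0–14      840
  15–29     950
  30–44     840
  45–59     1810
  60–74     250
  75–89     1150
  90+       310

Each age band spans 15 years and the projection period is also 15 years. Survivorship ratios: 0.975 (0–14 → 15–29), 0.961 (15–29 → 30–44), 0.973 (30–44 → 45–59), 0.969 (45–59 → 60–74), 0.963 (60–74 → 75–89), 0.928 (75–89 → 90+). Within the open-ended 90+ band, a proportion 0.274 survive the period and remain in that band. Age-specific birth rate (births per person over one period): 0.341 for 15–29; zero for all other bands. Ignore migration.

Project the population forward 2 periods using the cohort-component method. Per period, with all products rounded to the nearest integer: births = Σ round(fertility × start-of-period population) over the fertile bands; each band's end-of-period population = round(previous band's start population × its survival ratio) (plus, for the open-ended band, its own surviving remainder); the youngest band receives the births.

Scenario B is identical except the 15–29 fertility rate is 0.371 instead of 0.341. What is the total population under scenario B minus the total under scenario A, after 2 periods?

After projecting period 1:
Births: 950 * 0.341 = 324
15–29: 840 * 0.975 = 819
30–44: 950 * 0.961 = 913
45–59: 840 * 0.973 = 817
60–74: 1810 * 0.969 = 1754
75–89: 250 * 0.963 = 241
90+: 1150 * 0.928 + 310 * 0.274 = 1067 + 85 = 1152
→ [324, 819, 913, 817, 1754, 241, 1152]
After projecting period 2:
Births: 819 * 0.341 = 279
15–29: 324 * 0.975 = 316
30–44: 819 * 0.961 = 787
45–59: 913 * 0.973 = 888
60–74: 817 * 0.969 = 792
75–89: 1754 * 0.963 = 1689
90+: 241 * 0.928 + 1152 * 0.274 = 224 + 316 = 540
→ [279, 316, 787, 888, 792, 1689, 540]
Scenario A total after 2 periods: 5291
Scenario B projection —
After projecting period 1:
Births: 950 * 0.371 = 352
15–29: 840 * 0.975 = 819
30–44: 950 * 0.961 = 913
45–59: 840 * 0.973 = 817
60–74: 1810 * 0.969 = 1754
75–89: 250 * 0.963 = 241
90+: 1150 * 0.928 + 310 * 0.274 = 1067 + 85 = 1152
→ [352, 819, 913, 817, 1754, 241, 1152]
After projecting period 2:
Births: 819 * 0.371 = 304
15–29: 352 * 0.975 = 343
30–44: 819 * 0.961 = 787
45–59: 913 * 0.973 = 888
60–74: 817 * 0.969 = 792
75–89: 1754 * 0.963 = 1689
90+: 241 * 0.928 + 1152 * 0.274 = 224 + 316 = 540
→ [304, 343, 787, 888, 792, 1689, 540]
Scenario B total after 2 periods: 5343
Difference B − A = 5343 − 5291 = 52

52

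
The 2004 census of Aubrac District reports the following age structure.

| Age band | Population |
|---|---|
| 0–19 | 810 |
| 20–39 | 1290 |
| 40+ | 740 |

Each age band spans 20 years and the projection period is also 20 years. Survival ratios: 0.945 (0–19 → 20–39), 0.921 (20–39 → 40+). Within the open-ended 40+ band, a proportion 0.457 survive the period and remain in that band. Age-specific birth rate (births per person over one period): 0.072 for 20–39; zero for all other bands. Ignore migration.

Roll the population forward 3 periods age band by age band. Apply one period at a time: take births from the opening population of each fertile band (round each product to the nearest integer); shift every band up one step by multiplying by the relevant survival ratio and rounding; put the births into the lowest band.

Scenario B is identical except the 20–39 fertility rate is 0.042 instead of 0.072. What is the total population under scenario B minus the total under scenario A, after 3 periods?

[period 1]
Births: 1290 × 0.072 = 93
20–39: 810 × 0.945 = 765
40+: 1290 × 0.921 + 740 × 0.457 = 1188 + 338 = 1526
→ [93, 765, 1526]
[period 2]
Births: 765 × 0.072 = 55
20–39: 93 × 0.945 = 88
40+: 765 × 0.921 + 1526 × 0.457 = 705 + 697 = 1402
→ [55, 88, 1402]
[period 3]
Births: 88 × 0.072 = 6
20–39: 55 × 0.945 = 52
40+: 88 × 0.921 + 1402 × 0.457 = 81 + 641 = 722
→ [6, 52, 722]
Scenario A total after 3 periods: 780
Scenario B projection —
[period 1]
Births: 1290 × 0.042 = 54
20–39: 810 × 0.945 = 765
40+: 1290 × 0.921 + 740 × 0.457 = 1188 + 338 = 1526
→ [54, 765, 1526]
[period 2]
Births: 765 × 0.042 = 32
20–39: 54 × 0.945 = 51
40+: 765 × 0.921 + 1526 × 0.457 = 705 + 697 = 1402
→ [32, 51, 1402]
[period 3]
Births: 51 × 0.042 = 2
20–39: 32 × 0.945 = 30
40+: 51 × 0.921 + 1402 × 0.457 = 47 + 641 = 688
→ [2, 30, 688]
Scenario B total after 3 periods: 720
Difference B − A = 720 − 780 = -60

-60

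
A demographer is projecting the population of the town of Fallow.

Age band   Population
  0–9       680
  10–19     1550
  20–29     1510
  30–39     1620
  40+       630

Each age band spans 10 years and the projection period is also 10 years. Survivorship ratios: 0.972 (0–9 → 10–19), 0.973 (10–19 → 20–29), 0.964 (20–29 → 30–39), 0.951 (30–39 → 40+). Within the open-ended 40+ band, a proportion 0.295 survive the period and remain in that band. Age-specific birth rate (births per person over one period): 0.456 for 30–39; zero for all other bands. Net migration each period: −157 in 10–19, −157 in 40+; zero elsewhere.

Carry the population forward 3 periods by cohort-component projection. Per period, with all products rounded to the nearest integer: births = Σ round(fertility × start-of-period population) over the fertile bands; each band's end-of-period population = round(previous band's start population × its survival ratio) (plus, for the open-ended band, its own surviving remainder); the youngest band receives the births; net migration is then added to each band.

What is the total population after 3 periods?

Numbering the groups 1..5 from youngest to oldest:
— Period 1 —
Births: 1620 × 0.456 = 739
Group 2: 680 × 0.972 = 661
Group 3: 1550 × 0.973 = 1508
Group 4: 1510 × 0.964 = 1456
Group 5: 1620 × 0.951 + 630 × 0.295 = 1541 + 186 = 1727
Net migration: Group 2 − 157 → 504; Group 5 − 157 → 1570
→ [739, 504, 1508, 1456, 1570]
— Period 2 —
Births: 1456 × 0.456 = 664
Group 2: 739 × 0.972 = 718
Group 3: 504 × 0.973 = 490
Group 4: 1508 × 0.964 = 1454
Group 5: 1456 × 0.951 + 1570 × 0.295 = 1385 + 463 = 1848
Net migration: Group 2 − 157 → 561; Group 5 − 157 → 1691
→ [664, 561, 490, 1454, 1691]
— Period 3 —
Births: 1454 × 0.456 = 663
Group 2: 664 × 0.972 = 645
Group 3: 561 × 0.973 = 546
Group 4: 490 × 0.964 = 472
Group 5: 1454 × 0.951 + 1691 × 0.295 = 1383 + 499 = 1882
Net migration: Group 2 − 157 → 488; Group 5 − 157 → 1725
→ [663, 488, 546, 472, 1725]
Total after period 3: 663 + 488 + 546 + 472 + 1725 = 3894

3894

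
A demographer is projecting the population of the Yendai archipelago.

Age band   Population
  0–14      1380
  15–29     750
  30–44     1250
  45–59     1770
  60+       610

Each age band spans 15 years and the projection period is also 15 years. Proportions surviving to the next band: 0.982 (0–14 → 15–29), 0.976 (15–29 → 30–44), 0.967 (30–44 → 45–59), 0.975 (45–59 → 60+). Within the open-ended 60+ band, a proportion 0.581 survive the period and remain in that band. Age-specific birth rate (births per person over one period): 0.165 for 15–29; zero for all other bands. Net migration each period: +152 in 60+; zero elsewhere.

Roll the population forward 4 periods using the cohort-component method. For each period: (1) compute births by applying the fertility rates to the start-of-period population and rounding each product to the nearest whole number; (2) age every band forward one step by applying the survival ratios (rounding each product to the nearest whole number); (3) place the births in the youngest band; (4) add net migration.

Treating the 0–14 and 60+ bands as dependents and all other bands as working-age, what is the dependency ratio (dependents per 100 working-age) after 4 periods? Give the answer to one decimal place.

802.9

[period 1]
Births: 750 × 0.165 = 124
15–29: 1380 × 0.982 = 1355
30–44: 750 × 0.976 = 732
45–59: 1250 × 0.967 = 1209
60+: 1770 × 0.975 + 610 × 0.581 = 1726 + 354 = 2080
Net migration: 60+ + 152 → 2232
→ [124, 1355, 732, 1209, 2232]
[period 2]
Births: 1355 × 0.165 = 224
15–29: 124 × 0.982 = 122
30–44: 1355 × 0.976 = 1322
45–59: 732 × 0.967 = 708
60+: 1209 × 0.975 + 2232 × 0.581 = 1179 + 1297 = 2476
Net migration: 60+ + 152 → 2628
→ [224, 122, 1322, 708, 2628]
[period 3]
Births: 122 × 0.165 = 20
15–29: 224 × 0.982 = 220
30–44: 122 × 0.976 = 119
45–59: 1322 × 0.967 = 1278
60+: 708 × 0.975 + 2628 × 0.581 = 690 + 1527 = 2217
Net migration: 60+ + 152 → 2369
→ [20, 220, 119, 1278, 2369]
[period 4]
Births: 220 × 0.165 = 36
15–29: 20 × 0.982 = 20
30–44: 220 × 0.976 = 215
45–59: 119 × 0.967 = 115
60+: 1278 × 0.975 + 2369 × 0.581 = 1246 + 1376 = 2622
Net migration: 60+ + 152 → 2774
→ [36, 20, 215, 115, 2774]
Dependents (band 0–14 + band 60+) = 36 + 2774 = 2810; working-age = 350; ratio = 2810/350 × 100 = 802.9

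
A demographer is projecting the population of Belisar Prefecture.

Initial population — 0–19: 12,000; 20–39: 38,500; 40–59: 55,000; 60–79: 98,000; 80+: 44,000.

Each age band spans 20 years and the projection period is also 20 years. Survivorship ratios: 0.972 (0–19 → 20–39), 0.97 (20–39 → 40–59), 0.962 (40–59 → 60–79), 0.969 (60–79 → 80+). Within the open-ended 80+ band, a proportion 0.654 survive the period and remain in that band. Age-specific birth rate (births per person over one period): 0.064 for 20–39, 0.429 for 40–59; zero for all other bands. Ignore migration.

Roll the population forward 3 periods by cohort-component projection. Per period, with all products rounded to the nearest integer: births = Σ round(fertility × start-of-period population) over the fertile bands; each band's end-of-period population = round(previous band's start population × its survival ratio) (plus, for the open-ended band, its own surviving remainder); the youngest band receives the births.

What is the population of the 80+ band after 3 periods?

121268

Period 1.
Births: 38500 × 0.064 = 2464 ; 55000 × 0.429 = 23595 → total 26059
20–39: 12000 × 0.972 = 11664
40–59: 38500 × 0.97 = 37345
60–79: 55000 × 0.962 = 52910
80+: 98000 × 0.969 + 44000 × 0.654 = 94962 + 28776 = 123738
End of period: [26059, 11664, 37345, 52910, 123738]
Period 2.
Births: 11664 × 0.064 = 746 ; 37345 × 0.429 = 16021 → total 16767
20–39: 26059 × 0.972 = 25329
40–59: 11664 × 0.97 = 11314
60–79: 37345 × 0.962 = 35926
80+: 52910 × 0.969 + 123738 × 0.654 = 51270 + 80925 = 132195
End of period: [16767, 25329, 11314, 35926, 132195]
Period 3.
Births: 25329 × 0.064 = 1621 ; 11314 × 0.429 = 4854 → total 6475
20–39: 16767 × 0.972 = 16298
40–59: 25329 × 0.97 = 24569
60–79: 11314 × 0.962 = 10884
80+: 35926 × 0.969 + 132195 × 0.654 = 34812 + 86456 = 121268
End of period: [6475, 16298, 24569, 10884, 121268]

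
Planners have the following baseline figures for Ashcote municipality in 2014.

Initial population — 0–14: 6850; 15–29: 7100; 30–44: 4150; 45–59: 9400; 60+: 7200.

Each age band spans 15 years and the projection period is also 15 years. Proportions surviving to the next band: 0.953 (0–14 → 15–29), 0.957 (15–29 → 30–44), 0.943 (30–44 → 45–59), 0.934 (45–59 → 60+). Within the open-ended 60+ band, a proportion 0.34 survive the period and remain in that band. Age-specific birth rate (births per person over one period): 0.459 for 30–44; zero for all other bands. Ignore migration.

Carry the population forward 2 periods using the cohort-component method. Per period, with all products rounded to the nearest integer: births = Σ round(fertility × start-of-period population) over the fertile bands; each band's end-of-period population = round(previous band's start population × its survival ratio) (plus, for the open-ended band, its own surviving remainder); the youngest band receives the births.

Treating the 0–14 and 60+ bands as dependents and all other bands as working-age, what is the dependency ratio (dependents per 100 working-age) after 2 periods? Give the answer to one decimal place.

Let band 1 be 0–14 through band 5 = 60+.
After projecting period 1:
Births: 4150 × 0.459 = 1905
Band 2: 6850 × 0.953 = 6528
Band 3: 7100 × 0.957 = 6795
Band 4: 4150 × 0.943 = 3913
Band 5: 9400 × 0.934 + 7200 × 0.34 = 8780 + 2448 = 11228
→ [1905, 6528, 6795, 3913, 11228]
After projecting period 2:
Births: 6795 × 0.459 = 3119
Band 2: 1905 × 0.953 = 1815
Band 3: 6528 × 0.957 = 6247
Band 4: 6795 × 0.943 = 6408
Band 5: 3913 × 0.934 + 11228 × 0.34 = 3655 + 3818 = 7473
→ [3119, 1815, 6247, 6408, 7473]
Dependents (band 0–14 + band 60+) = 3119 + 7473 = 10592; working-age = 14470; ratio = 10592/14470 × 100 = 73.2

73.2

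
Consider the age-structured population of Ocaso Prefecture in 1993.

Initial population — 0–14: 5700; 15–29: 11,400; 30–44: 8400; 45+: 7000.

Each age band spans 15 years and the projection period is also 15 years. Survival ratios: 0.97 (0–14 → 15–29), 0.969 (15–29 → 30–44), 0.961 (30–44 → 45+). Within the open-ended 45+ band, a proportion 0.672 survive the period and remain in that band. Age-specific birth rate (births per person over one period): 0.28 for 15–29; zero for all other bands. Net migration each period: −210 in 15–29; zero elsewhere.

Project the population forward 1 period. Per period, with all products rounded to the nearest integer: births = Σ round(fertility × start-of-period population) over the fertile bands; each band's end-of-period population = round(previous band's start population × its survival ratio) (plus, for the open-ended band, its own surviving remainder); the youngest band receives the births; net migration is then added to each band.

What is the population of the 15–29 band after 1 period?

— Period 1 —
Births: 11400 * 0.28 = 3192
15–29: 5700 * 0.97 = 5529
30–44: 11400 * 0.969 = 11047
45+: 8400 * 0.961 + 7000 * 0.672 = 8072 + 4704 = 12776
Net migration: 15–29 − 210 → 5319
Population now: 0–14=3192, 15–29=5319, 30–44=11047, 45+=12776

5319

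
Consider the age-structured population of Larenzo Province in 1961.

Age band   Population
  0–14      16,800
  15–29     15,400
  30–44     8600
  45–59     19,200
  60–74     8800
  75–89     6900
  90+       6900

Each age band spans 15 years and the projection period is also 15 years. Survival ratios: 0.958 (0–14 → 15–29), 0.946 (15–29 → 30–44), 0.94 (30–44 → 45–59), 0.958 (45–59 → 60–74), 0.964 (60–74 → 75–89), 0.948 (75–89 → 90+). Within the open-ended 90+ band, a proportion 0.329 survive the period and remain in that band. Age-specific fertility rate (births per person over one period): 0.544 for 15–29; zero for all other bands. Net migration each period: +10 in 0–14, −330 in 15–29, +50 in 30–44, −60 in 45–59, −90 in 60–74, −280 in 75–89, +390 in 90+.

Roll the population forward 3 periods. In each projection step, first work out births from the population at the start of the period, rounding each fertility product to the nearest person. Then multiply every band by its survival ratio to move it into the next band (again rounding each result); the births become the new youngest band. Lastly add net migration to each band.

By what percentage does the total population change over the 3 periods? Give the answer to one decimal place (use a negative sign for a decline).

(Bands numbered youngest = 1 to oldest = 7.)
After projecting period 1:
Births: 15400 * 0.544 = 8378
Band 2: 16800 * 0.958 = 16094
Band 3: 15400 * 0.946 = 14568
Band 4: 8600 * 0.94 = 8084
Band 5: 19200 * 0.958 = 18394
Band 6: 8800 * 0.964 = 8483
Band 7: 6900 * 0.948 + 6900 * 0.329 = 6541 + 2270 = 8811
Net migration: Band 1 + 10 → 8388; Band 2 − 330 → 15764; Band 3 + 50 → 14618; Band 4 − 60 → 8024; Band 5 − 90 → 18304; Band 6 − 280 → 8203; Band 7 + 390 → 9201
Giving 8388 / 15764 / 14618 / 8024 / 18304 / 8203 / 9201.
After projecting period 2:
Births: 15764 * 0.544 = 8576
Band 2: 8388 * 0.958 = 8036
Band 3: 15764 * 0.946 = 14913
Band 4: 14618 * 0.94 = 13741
Band 5: 8024 * 0.958 = 7687
Band 6: 18304 * 0.964 = 17645
Band 7: 8203 * 0.948 + 9201 * 0.329 = 7776 + 3027 = 10803
Net migration: Band 1 + 10 → 8586; Band 2 − 330 → 7706; Band 3 + 50 → 14963; Band 4 − 60 → 13681; Band 5 − 90 → 7597; Band 6 − 280 → 17365; Band 7 + 390 → 11193
Giving 8586 / 7706 / 14963 / 13681 / 7597 / 17365 / 11193.
After projecting period 3:
Births: 7706 * 0.544 = 4192
Band 2: 8586 * 0.958 = 8225
Band 3: 7706 * 0.946 = 7290
Band 4: 14963 * 0.94 = 14065
Band 5: 13681 * 0.958 = 13106
Band 6: 7597 * 0.964 = 7324
Band 7: 17365 * 0.948 + 11193 * 0.329 = 16462 + 3682 = 20144
Net migration: Band 1 + 10 → 4202; Band 2 − 330 → 7895; Band 3 + 50 → 7340; Band 4 − 60 → 14005; Band 5 − 90 → 13016; Band 6 − 280 → 7044; Band 7 + 390 → 20534
Giving 4202 / 7895 / 7340 / 14005 / 13016 / 7044 / 20534.
Total: 82600 → 74036; change = -8564; percentage change = -10.4%

-10.4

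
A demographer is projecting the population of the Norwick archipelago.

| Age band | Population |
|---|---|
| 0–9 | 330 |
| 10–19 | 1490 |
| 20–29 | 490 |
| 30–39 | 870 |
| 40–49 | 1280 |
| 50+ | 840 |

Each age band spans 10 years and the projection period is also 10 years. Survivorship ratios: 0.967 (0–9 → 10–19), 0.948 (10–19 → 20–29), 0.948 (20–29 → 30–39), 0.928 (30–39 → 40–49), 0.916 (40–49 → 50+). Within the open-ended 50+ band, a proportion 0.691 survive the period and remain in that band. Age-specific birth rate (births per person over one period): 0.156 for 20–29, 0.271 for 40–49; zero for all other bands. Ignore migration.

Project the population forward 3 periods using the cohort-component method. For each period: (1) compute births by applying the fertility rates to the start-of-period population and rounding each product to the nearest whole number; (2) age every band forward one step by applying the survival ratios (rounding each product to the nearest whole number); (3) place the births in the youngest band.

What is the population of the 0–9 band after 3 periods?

Period 1:
Births: 490 * 0.156 = 76 ; 1280 * 0.271 = 347 → total 423
10–19: 330 * 0.967 = 319
20–29: 1490 * 0.948 = 1413
30–39: 490 * 0.948 = 465
40–49: 870 * 0.928 = 807
50+: 1280 * 0.916 + 840 * 0.691 = 1172 + 580 = 1752
→ [423, 319, 1413, 465, 807, 1752]
Period 2:
Births: 1413 * 0.156 = 220 ; 807 * 0.271 = 219 → total 439
10–19: 423 * 0.967 = 409
20–29: 319 * 0.948 = 302
30–39: 1413 * 0.948 = 1340
40–49: 465 * 0.928 = 432
50+: 807 * 0.916 + 1752 * 0.691 = 739 + 1211 = 1950
→ [439, 409, 302, 1340, 432, 1950]
Period 3:
Births: 302 * 0.156 = 47 ; 432 * 0.271 = 117 → total 164
10–19: 439 * 0.967 = 425
20–29: 409 * 0.948 = 388
30–39: 302 * 0.948 = 286
40–49: 1340 * 0.928 = 1244
50+: 432 * 0.916 + 1950 * 0.691 = 396 + 1347 = 1743
→ [164, 425, 388, 286, 1244, 1743]

164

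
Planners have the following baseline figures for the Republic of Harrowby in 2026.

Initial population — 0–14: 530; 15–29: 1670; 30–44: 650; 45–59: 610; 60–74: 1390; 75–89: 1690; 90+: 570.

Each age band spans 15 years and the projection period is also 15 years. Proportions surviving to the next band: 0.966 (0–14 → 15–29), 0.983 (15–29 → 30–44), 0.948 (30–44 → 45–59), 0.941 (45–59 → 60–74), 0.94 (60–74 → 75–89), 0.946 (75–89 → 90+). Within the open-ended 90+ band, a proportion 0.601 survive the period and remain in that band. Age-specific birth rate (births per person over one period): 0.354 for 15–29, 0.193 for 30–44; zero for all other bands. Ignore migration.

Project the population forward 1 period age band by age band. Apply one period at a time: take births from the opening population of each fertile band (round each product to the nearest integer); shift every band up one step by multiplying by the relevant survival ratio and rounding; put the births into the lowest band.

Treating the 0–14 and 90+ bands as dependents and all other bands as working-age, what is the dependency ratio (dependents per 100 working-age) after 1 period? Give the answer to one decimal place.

57.1

— Period 1 —
Births: 1670 * 0.354 = 591, 650 * 0.193 = 125 — total 716
15–29: 530 * 0.966 = 512
30–44: 1670 * 0.983 = 1642
45–59: 650 * 0.948 = 616
60–74: 610 * 0.941 = 574
75–89: 1390 * 0.94 = 1307
90+: 1690 * 0.946 + 570 * 0.601 = 1599 + 343 = 1942
End of period: [716, 512, 1642, 616, 574, 1307, 1942]
Dependents (band 0–14 + band 90+) = 716 + 1942 = 2658; working-age = 4651; ratio = 2658/4651 × 100 = 57.1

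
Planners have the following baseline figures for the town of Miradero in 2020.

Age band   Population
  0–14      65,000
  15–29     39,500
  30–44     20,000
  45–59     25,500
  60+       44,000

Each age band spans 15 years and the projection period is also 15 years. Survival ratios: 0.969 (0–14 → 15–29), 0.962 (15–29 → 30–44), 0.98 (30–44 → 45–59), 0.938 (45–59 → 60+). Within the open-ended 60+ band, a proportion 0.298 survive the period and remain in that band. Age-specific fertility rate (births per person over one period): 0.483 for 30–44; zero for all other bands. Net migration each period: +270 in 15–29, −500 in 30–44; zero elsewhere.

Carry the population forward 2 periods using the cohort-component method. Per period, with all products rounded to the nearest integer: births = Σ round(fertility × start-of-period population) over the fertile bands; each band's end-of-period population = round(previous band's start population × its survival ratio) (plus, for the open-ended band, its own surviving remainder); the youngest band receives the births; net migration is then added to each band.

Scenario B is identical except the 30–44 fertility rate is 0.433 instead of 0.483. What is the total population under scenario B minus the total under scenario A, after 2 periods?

-2844

After projecting period 1:
Births: 20000 × 0.483 = 9660
15–29: 65000 × 0.969 = 62985
30–44: 39500 × 0.962 = 37999
45–59: 20000 × 0.98 = 19600
60+: 25500 × 0.938 + 44000 × 0.298 = 23919 + 13112 = 37031
Net migration: 15–29 + 270 → 63255; 30–44 − 500 → 37499
End of period: [9660, 63255, 37499, 19600, 37031]
After projecting period 2:
Births: 37499 × 0.483 = 18112
15–29: 9660 × 0.969 = 9361
30–44: 63255 × 0.962 = 60851
45–59: 37499 × 0.98 = 36749
60+: 19600 × 0.938 + 37031 × 0.298 = 18385 + 11035 = 29420
Net migration: 15–29 + 270 → 9631; 30–44 − 500 → 60351
End of period: [18112, 9631, 60351, 36749, 29420]
Scenario A total after 2 periods: 154263
Scenario B projection —
After projecting period 1:
Births: 20000 × 0.433 = 8660
15–29: 65000 × 0.969 = 62985
30–44: 39500 × 0.962 = 37999
45–59: 20000 × 0.98 = 19600
60+: 25500 × 0.938 + 44000 × 0.298 = 23919 + 13112 = 37031
Net migration: 15–29 + 270 → 63255; 30–44 − 500 → 37499
End of period: [8660, 63255, 37499, 19600, 37031]
After projecting period 2:
Births: 37499 × 0.433 = 16237
15–29: 8660 × 0.969 = 8392
30–44: 63255 × 0.962 = 60851
45–59: 37499 × 0.98 = 36749
60+: 19600 × 0.938 + 37031 × 0.298 = 18385 + 11035 = 29420
Net migration: 15–29 + 270 → 8662; 30–44 − 500 → 60351
End of period: [16237, 8662, 60351, 36749, 29420]
Scenario B total after 2 periods: 151419
Difference B − A = 151419 − 154263 = -2844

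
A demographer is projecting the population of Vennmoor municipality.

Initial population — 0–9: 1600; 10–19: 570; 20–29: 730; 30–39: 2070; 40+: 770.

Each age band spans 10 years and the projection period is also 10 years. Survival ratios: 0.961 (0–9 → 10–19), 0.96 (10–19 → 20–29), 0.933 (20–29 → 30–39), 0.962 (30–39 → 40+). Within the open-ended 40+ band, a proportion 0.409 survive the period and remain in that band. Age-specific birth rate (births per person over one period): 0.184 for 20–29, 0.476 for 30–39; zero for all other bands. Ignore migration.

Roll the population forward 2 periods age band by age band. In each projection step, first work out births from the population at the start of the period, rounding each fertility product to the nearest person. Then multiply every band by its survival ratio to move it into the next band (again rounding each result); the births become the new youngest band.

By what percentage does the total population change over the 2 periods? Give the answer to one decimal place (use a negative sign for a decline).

(Bands numbered youngest = 1 to oldest = 5.)
Period 1.
Births: 730 × 0.184 = 134, 2070 × 0.476 = 985 → 1119
Band 2: 1600 × 0.961 = 1538
Band 3: 570 × 0.96 = 547
Band 4: 730 × 0.933 = 681
Band 5: 2070 × 0.962 + 770 × 0.409 = 1991 + 315 = 2306
Giving 1119 / 1538 / 547 / 681 / 2306.
Period 2.
Births: 547 × 0.184 = 101, 681 × 0.476 = 324 → 425
Band 2: 1119 × 0.961 = 1075
Band 3: 1538 × 0.96 = 1476
Band 4: 547 × 0.933 = 510
Band 5: 681 × 0.962 + 2306 × 0.409 = 655 + 943 = 1598
Giving 425 / 1075 / 1476 / 510 / 1598.
Total: 5740 → 5084; change = -656; percentage change = -11.4%

-11.4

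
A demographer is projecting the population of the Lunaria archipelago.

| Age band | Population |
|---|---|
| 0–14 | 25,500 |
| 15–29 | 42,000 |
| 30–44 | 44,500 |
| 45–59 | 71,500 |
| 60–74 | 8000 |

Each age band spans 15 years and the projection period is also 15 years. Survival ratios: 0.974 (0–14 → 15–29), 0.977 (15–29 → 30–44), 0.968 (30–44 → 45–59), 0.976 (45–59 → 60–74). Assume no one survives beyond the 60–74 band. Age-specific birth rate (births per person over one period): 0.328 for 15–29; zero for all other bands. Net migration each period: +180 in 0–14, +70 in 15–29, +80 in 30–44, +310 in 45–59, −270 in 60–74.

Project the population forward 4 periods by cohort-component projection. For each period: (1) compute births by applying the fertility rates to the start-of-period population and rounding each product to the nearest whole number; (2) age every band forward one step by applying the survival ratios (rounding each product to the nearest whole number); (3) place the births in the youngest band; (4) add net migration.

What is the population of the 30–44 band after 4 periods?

Call the groups 1 to 5, youngest first.
Period 1:
Births: 42000 * 0.328 = 13776
Group 2: 25500 * 0.974 = 24837
Group 3: 42000 * 0.977 = 41034
Group 4: 44500 * 0.968 = 43076
Group 5: 71500 * 0.976 = 69784
Net migration: Group 1 + 180 → 13956; Group 2 + 70 → 24907; Group 3 + 80 → 41114; Group 4 + 310 → 43386; Group 5 − 270 → 69514
Giving 13956 / 24907 / 41114 / 43386 / 69514.
Period 2:
Births: 24907 * 0.328 = 8169
Group 2: 13956 * 0.974 = 13593
Group 3: 24907 * 0.977 = 24334
Group 4: 41114 * 0.968 = 39798
Group 5: 43386 * 0.976 = 42345
Net migration: Group 1 + 180 → 8349; Group 2 + 70 → 13663; Group 3 + 80 → 24414; Group 4 + 310 → 40108; Group 5 − 270 → 42075
Giving 8349 / 13663 / 24414 / 40108 / 42075.
Period 3:
Births: 13663 * 0.328 = 4481
Group 2: 8349 * 0.974 = 8132
Group 3: 13663 * 0.977 = 13349
Group 4: 24414 * 0.968 = 23633
Group 5: 40108 * 0.976 = 39145
Net migration: Group 1 + 180 → 4661; Group 2 + 70 → 8202; Group 3 + 80 → 13429; Group 4 + 310 → 23943; Group 5 − 270 → 38875
Giving 4661 / 8202 / 13429 / 23943 / 38875.
Period 4:
Births: 8202 * 0.328 = 2690
Group 2: 4661 * 0.974 = 4540
Group 3: 8202 * 0.977 = 8013
Group 4: 13429 * 0.968 = 12999
Group 5: 23943 * 0.976 = 23368
Net migration: Group 1 + 180 → 2870; Group 2 + 70 → 4610; Group 3 + 80 → 8093; Group 4 + 310 → 13309; Group 5 − 270 → 23098
Giving 2870 / 4610 / 8093 / 13309 / 23098.

8093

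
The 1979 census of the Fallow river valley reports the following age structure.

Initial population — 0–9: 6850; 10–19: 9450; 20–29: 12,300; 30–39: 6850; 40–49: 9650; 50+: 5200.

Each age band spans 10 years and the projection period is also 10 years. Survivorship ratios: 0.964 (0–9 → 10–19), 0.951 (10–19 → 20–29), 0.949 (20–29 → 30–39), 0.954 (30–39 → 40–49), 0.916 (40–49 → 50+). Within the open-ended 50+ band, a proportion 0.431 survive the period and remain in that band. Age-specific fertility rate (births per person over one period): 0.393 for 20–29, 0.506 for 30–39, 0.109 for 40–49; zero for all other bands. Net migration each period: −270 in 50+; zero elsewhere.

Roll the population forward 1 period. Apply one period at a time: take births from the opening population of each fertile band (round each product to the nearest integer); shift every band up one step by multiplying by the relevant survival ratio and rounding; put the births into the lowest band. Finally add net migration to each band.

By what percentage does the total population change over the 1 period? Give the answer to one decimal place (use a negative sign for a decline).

7.3

Numbering the bands 1..6 from youngest to oldest:
After projecting period 1:
Births: 12300 * 0.393 = 4834, 6850 * 0.506 = 3466, 9650 * 0.109 = 1052 — total 9352
Band 2: 6850 * 0.964 = 6603
Band 3: 9450 * 0.951 = 8987
Band 4: 12300 * 0.949 = 11673
Band 5: 6850 * 0.954 = 6535
Band 6: 9650 * 0.916 + 5200 * 0.431 = 8839 + 2241 = 11080
Net migration: Band 6 − 270 → 10810
End of period: [9352, 6603, 8987, 11673, 6535, 10810]
Total: 50300 → 53960; change = 3660; percentage change = 7.3%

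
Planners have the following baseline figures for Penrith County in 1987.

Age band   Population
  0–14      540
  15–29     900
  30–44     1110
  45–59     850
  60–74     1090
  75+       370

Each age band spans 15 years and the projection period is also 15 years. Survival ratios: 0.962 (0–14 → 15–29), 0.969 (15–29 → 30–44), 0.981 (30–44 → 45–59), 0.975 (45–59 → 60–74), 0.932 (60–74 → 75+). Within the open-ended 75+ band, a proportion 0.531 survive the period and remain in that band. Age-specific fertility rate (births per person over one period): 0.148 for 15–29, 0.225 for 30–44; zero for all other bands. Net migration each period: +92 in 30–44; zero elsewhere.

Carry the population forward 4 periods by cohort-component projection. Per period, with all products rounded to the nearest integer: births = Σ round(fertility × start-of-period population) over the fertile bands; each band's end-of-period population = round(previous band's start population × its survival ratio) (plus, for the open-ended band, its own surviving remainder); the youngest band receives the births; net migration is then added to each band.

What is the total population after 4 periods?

3483

— Period 1 —
Births: 900 * 0.148 = 133, 1110 * 0.225 = 250 — total 383
15–29: 540 * 0.962 = 519
30–44: 900 * 0.969 = 872
45–59: 1110 * 0.981 = 1089
60–74: 850 * 0.975 = 829
75+: 1090 * 0.932 + 370 * 0.531 = 1016 + 196 = 1212
Net migration: 30–44 + 92 → 964
Population now: 0–14=383, 15–29=519, 30–44=964, 45–59=1089, 60–74=829, 75+=1212
— Period 2 —
Births: 519 * 0.148 = 77, 964 * 0.225 = 217 — total 294
15–29: 383 * 0.962 = 368
30–44: 519 * 0.969 = 503
45–59: 964 * 0.981 = 946
60–74: 1089 * 0.975 = 1062
75+: 829 * 0.932 + 1212 * 0.531 = 773 + 644 = 1417
Net migration: 30–44 + 92 → 595
Population now: 0–14=294, 15–29=368, 30–44=595, 45–59=946, 60–74=1062, 75+=1417
— Period 3 —
Births: 368 * 0.148 = 54, 595 * 0.225 = 134 — total 188
15–29: 294 * 0.962 = 283
30–44: 368 * 0.969 = 357
45–59: 595 * 0.981 = 584
60–74: 946 * 0.975 = 922
75+: 1062 * 0.932 + 1417 * 0.531 = 990 + 752 = 1742
Net migration: 30–44 + 92 → 449
Population now: 0–14=188, 15–29=283, 30–44=449, 45–59=584, 60–74=922, 75+=1742
— Period 4 —
Births: 283 * 0.148 = 42, 449 * 0.225 = 101 — total 143
15–29: 188 * 0.962 = 181
30–44: 283 * 0.969 = 274
45–59: 449 * 0.981 = 440
60–74: 584 * 0.975 = 569
75+: 922 * 0.932 + 1742 * 0.531 = 859 + 925 = 1784
Net migration: 30–44 + 92 → 366
Population now: 0–14=143, 15–29=181, 30–44=366, 45–59=440, 60–74=569, 75+=1784
Total after period 4: 143 + 181 + 366 + 440 + 569 + 1784 = 3483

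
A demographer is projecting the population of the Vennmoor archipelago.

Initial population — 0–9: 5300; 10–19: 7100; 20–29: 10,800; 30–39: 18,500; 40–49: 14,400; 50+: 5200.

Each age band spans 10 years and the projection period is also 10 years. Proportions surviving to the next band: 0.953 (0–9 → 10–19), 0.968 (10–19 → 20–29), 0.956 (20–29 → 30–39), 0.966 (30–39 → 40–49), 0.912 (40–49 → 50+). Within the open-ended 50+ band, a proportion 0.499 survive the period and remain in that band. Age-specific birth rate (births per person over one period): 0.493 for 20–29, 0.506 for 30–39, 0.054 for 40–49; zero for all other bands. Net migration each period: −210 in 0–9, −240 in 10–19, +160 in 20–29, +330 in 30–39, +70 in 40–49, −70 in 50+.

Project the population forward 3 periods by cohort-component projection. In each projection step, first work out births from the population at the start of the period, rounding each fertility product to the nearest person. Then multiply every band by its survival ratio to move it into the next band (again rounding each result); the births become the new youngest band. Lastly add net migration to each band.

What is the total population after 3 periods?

Period 1.
Births: 10800 * 0.493 = 5324  |  18500 * 0.506 = 9361  |  14400 * 0.054 = 778 ⇒ total 15463
10–19: 5300 * 0.953 = 5051
20–29: 7100 * 0.968 = 6873
30–39: 10800 * 0.956 = 10325
40–49: 18500 * 0.966 = 17871
50+: 14400 * 0.912 + 5200 * 0.499 = 13133 + 2595 = 15728
Net migration: 0–9 − 210 → 15253; 10–19 − 240 → 4811; 20–29 + 160 → 7033; 30–39 + 330 → 10655; 40–49 + 70 → 17941; 50+ − 70 → 15658
Giving 15253 / 4811 / 7033 / 10655 / 17941 / 15658.
Period 2.
Births: 7033 * 0.493 = 3467  |  10655 * 0.506 = 5391  |  17941 * 0.054 = 969 ⇒ total 9827
10–19: 15253 * 0.953 = 14536
20–29: 4811 * 0.968 = 4657
30–39: 7033 * 0.956 = 6724
40–49: 10655 * 0.966 = 10293
50+: 17941 * 0.912 + 15658 * 0.499 = 16362 + 7813 = 24175
Net migration: 0–9 − 210 → 9617; 10–19 − 240 → 14296; 20–29 + 160 → 4817; 30–39 + 330 → 7054; 40–49 + 70 → 10363; 50+ − 70 → 24105
Giving 9617 / 14296 / 4817 / 7054 / 10363 / 24105.
Period 3.
Births: 4817 * 0.493 = 2375  |  7054 * 0.506 = 3569  |  10363 * 0.054 = 560 ⇒ total 6504
10–19: 9617 * 0.953 = 9165
20–29: 14296 * 0.968 = 13839
30–39: 4817 * 0.956 = 4605
40–49: 7054 * 0.966 = 6814
50+: 10363 * 0.912 + 24105 * 0.499 = 9451 + 12028 = 21479
Net migration: 0–9 − 210 → 6294; 10–19 − 240 → 8925; 20–29 + 160 → 13999; 30–39 + 330 → 4935; 40–49 + 70 → 6884; 50+ − 70 → 21409
Giving 6294 / 8925 / 13999 / 4935 / 6884 / 21409.
Total after period 3: 6294 + 8925 + 13999 + 4935 + 6884 + 21409 = 62446

62446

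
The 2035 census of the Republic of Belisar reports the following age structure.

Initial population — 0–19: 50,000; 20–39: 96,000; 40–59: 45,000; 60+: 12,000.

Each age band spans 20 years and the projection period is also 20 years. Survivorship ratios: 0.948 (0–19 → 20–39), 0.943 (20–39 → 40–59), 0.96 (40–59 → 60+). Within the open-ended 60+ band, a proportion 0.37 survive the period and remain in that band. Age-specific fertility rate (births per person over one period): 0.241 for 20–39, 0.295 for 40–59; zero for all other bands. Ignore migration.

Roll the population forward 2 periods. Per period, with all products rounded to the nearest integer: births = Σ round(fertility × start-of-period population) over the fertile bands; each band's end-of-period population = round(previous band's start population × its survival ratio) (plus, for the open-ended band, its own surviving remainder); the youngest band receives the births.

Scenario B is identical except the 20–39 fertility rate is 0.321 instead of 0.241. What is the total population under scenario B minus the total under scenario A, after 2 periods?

Call the bands 1 to 4, youngest first.
After projecting period 1:
Births: 96000 × 0.241 = 23136  |  45000 × 0.295 = 13275 → 36411
Band 2: 50000 × 0.948 = 47400
Band 3: 96000 × 0.943 = 90528
Band 4: 45000 × 0.96 + 12000 × 0.37 = 43200 + 4440 = 47640
End of period: [36411, 47400, 90528, 47640]
After projecting period 2:
Births: 47400 × 0.241 = 11423  |  90528 × 0.295 = 26706 → 38129
Band 2: 36411 × 0.948 = 34518
Band 3: 47400 × 0.943 = 44698
Band 4: 90528 × 0.96 + 47640 × 0.37 = 86907 + 17627 = 104534
End of period: [38129, 34518, 44698, 104534]
Scenario A total after 2 periods: 221879
Scenario B projection —
After projecting period 1:
Births: 96000 × 0.321 = 30816  |  45000 × 0.295 = 13275 → 44091
Band 2: 50000 × 0.948 = 47400
Band 3: 96000 × 0.943 = 90528
Band 4: 45000 × 0.96 + 12000 × 0.37 = 43200 + 4440 = 47640
End of period: [44091, 47400, 90528, 47640]
After projecting period 2:
Births: 47400 × 0.321 = 15215  |  90528 × 0.295 = 26706 → 41921
Band 2: 44091 × 0.948 = 41798
Band 3: 47400 × 0.943 = 44698
Band 4: 90528 × 0.96 + 47640 × 0.37 = 86907 + 17627 = 104534
End of period: [41921, 41798, 44698, 104534]
Scenario B total after 2 periods: 232951
Difference B − A = 232951 − 221879 = 11072

11072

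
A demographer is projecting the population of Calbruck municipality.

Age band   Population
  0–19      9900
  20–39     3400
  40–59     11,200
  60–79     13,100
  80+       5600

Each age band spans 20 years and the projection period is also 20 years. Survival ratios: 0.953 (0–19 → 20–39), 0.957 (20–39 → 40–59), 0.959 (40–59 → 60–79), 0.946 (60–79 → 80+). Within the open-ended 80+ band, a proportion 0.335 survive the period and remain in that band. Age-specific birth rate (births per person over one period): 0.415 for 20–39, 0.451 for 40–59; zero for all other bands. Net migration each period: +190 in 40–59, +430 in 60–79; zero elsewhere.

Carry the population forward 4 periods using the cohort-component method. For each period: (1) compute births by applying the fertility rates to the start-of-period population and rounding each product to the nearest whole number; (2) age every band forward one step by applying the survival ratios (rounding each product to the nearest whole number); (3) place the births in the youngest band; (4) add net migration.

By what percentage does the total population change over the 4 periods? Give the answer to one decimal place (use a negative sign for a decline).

-20.3

[period 1]
Births: 3400 × 0.415 = 1411, 11200 × 0.451 = 5051 → 6462
20–39: 9900 × 0.953 = 9435
40–59: 3400 × 0.957 = 3254
60–79: 11200 × 0.959 = 10741
80+: 13100 × 0.946 + 5600 × 0.335 = 12393 + 1876 = 14269
Net migration: 40–59 + 190 → 3444; 60–79 + 430 → 11171
Giving 6462 / 9435 / 3444 / 11171 / 14269.
[period 2]
Births: 9435 × 0.415 = 3916, 3444 × 0.451 = 1553 → 5469
20–39: 6462 × 0.953 = 6158
40–59: 9435 × 0.957 = 9029
60–79: 3444 × 0.959 = 3303
80+: 11171 × 0.946 + 14269 × 0.335 = 10568 + 4780 = 15348
Net migration: 40–59 + 190 → 9219; 60–79 + 430 → 3733
Giving 5469 / 6158 / 9219 / 3733 / 15348.
[period 3]
Births: 6158 × 0.415 = 2556, 9219 × 0.451 = 4158 → 6714
20–39: 5469 × 0.953 = 5212
40–59: 6158 × 0.957 = 5893
60–79: 9219 × 0.959 = 8841
80+: 3733 × 0.946 + 15348 × 0.335 = 3531 + 5142 = 8673
Net migration: 40–59 + 190 → 6083; 60–79 + 430 → 9271
Giving 6714 / 5212 / 6083 / 9271 / 8673.
[period 4]
Births: 5212 × 0.415 = 2163, 6083 × 0.451 = 2743 → 4906
20–39: 6714 × 0.953 = 6398
40–59: 5212 × 0.957 = 4988
60–79: 6083 × 0.959 = 5834
80+: 9271 × 0.946 + 8673 × 0.335 = 8770 + 2905 = 11675
Net migration: 40–59 + 190 → 5178; 60–79 + 430 → 6264
Giving 4906 / 6398 / 5178 / 6264 / 11675.
Total: 43200 → 34421; change = -8779; percentage change = -20.3%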